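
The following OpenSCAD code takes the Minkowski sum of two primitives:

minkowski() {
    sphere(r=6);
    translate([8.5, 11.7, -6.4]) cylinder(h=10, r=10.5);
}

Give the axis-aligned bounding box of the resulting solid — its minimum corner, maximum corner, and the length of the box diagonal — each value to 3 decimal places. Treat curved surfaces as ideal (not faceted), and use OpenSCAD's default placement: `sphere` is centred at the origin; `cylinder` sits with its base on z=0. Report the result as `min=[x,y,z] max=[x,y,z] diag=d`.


min=[-8.000,-4.800,-12.400] max=[25.000,28.200,9.600] diag=51.595

A = translate([8.5, 11.7, -6.4]) cylinder(h=10, r=10.5) → bbox [-2,1.2,-6.4] .. [19,22.2,3.6]
B = sphere(r=6) → bbox [-6,-6,-6] .. [6,6,6]
lo = A.lo+B.lo = [-2-6, 1.2-6, -6.4-6] = [-8.000,-4.800,-12.400]
hi = A.hi+B.hi = [19+6, 22.2+6, 3.6+6] = [25.000,28.200,9.600]
diag = √(33²+33²+22²) = √2662 = 51.595


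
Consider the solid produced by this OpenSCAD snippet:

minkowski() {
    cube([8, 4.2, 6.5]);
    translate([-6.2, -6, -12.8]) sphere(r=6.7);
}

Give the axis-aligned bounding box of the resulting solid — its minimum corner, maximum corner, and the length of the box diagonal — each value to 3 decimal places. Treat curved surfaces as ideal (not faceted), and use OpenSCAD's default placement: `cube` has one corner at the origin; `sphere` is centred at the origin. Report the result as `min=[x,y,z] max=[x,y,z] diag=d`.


A = translate([-6.2, -6, -12.8]) sphere(r=6.7) → bbox [-12.9,-12.7,-19.5] .. [0.5,0.7,-6.1]
B = cube([8, 4.2, 6.5]) → bbox [0,0,0] .. [8,4.2,6.5]
lo = A.lo+B.lo = [-12.9+0, -12.7+0, -19.5+0] = [-12.900,-12.700,-19.500]
hi = A.hi+B.hi = [0.5+8, 0.7+4.2, -6.1+6.5] = [8.500,4.900,0.400]
diag = √(21.4²+17.6²+19.9²) = √1163.73 = 34.113

min=[-12.900,-12.700,-19.500] max=[8.500,4.900,0.400] diag=34.113


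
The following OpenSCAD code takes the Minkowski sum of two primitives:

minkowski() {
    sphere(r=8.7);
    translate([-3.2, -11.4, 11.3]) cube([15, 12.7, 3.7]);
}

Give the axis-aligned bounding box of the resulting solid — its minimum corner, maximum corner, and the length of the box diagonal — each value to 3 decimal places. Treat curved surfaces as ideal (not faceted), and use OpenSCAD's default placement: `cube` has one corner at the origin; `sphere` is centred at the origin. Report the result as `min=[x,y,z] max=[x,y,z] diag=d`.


A = translate([-3.2, -11.4, 11.3]) cube([15, 12.7, 3.7]) → bbox [-3.2,-11.4,11.3] .. [11.8,1.3,15]
B = sphere(r=8.7) → bbox [-8.7,-8.7,-8.7] .. [8.7,8.7,8.7]
lo = A.lo+B.lo = [-3.2-8.7, -11.4-8.7, 11.3-8.7] = [-11.900,-20.100,2.600]
hi = A.hi+B.hi = [11.8+8.7, 1.3+8.7, 15+8.7] = [20.500,10.000,23.700]
diag = √(32.4²+30.1²+21.1²) = √2400.98 = 49.000

min=[-11.900,-20.100,2.600] max=[20.500,10.000,23.700] diag=49.000


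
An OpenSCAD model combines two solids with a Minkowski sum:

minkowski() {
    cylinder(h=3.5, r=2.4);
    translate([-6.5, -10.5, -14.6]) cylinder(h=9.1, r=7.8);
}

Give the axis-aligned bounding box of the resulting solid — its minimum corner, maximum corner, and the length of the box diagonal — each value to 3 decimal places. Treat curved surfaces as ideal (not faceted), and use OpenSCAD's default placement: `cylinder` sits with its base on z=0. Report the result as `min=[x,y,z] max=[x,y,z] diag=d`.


A = translate([-6.5, -10.5, -14.6]) cylinder(h=9.1, r=7.8) → bbox [-14.3,-18.3,-14.6] .. [1.3,-2.7,-5.5]
B = cylinder(h=3.5, r=2.4) → bbox [-2.4,-2.4,0] .. [2.4,2.4,3.5]
lo = A.lo+B.lo = [-14.3-2.4, -18.3-2.4, -14.6+0] = [-16.700,-20.700,-14.600]
hi = A.hi+B.hi = [1.3+2.4, -2.7+2.4, -5.5+3.5] = [3.700,-0.300,-2.000]
diag = √(20.4²+20.4²+12.6²) = √991.08 = 31.481

min=[-16.700,-20.700,-14.600] max=[3.700,-0.300,-2.000] diag=31.481


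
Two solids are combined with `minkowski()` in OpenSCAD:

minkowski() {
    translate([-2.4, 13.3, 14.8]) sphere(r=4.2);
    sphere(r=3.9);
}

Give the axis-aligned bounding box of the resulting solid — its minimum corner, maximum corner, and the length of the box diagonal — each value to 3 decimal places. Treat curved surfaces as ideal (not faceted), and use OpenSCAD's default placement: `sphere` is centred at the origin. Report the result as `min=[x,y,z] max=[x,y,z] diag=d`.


A = translate([-2.4, 13.3, 14.8]) sphere(r=4.2) → bbox [-6.6,9.1,10.6] .. [1.8,17.5,19]
B = sphere(r=3.9) → bbox [-3.9,-3.9,-3.9] .. [3.9,3.9,3.9]
lo = A.lo+B.lo = [-6.6-3.9, 9.1-3.9, 10.6-3.9] = [-10.500,5.200,6.700]
hi = A.hi+B.hi = [1.8+3.9, 17.5+3.9, 19+3.9] = [5.700,21.400,22.900]
diag = √(16.2²+16.2²+16.2²) = √787.32 = 28.059

min=[-10.500,5.200,6.700] max=[5.700,21.400,22.900] diag=28.059


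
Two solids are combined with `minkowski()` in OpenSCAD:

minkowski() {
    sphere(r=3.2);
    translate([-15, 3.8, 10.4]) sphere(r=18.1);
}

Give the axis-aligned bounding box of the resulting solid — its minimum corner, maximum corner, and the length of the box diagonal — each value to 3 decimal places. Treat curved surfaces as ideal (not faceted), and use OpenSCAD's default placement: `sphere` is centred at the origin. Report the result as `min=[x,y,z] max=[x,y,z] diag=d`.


A = translate([-15, 3.8, 10.4]) sphere(r=18.1) → bbox [-33.1,-14.3,-7.7] .. [3.1,21.9,28.5]
B = sphere(r=3.2) → bbox [-3.2,-3.2,-3.2] .. [3.2,3.2,3.2]
lo = A.lo+B.lo = [-33.1-3.2, -14.3-3.2, -7.7-3.2] = [-36.300,-17.500,-10.900]
hi = A.hi+B.hi = [3.1+3.2, 21.9+3.2, 28.5+3.2] = [6.300,25.100,31.700]
diag = √(42.6²+42.6²+42.6²) = √5444.28 = 73.785

min=[-36.300,-17.500,-10.900] max=[6.300,25.100,31.700] diag=73.785


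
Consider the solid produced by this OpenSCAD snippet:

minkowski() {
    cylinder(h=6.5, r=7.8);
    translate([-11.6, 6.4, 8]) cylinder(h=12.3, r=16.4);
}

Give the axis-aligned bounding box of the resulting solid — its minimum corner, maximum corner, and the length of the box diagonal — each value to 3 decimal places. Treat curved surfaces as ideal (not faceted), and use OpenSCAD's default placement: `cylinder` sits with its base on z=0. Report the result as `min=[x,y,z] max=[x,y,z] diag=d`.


min=[-35.800,-17.800,8.000] max=[12.600,30.600,26.800] diag=70.983

A = translate([-11.6, 6.4, 8]) cylinder(h=12.3, r=16.4) → bbox [-28,-10,8] .. [4.8,22.8,20.3]
B = cylinder(h=6.5, r=7.8) → bbox [-7.8,-7.8,0] .. [7.8,7.8,6.5]
lo = A.lo+B.lo = [-28-7.8, -10-7.8, 8+0] = [-35.800,-17.800,8.000]
hi = A.hi+B.hi = [4.8+7.8, 22.8+7.8, 20.3+6.5] = [12.600,30.600,26.800]
diag = √(48.4²+48.4²+18.8²) = √5038.56 = 70.983


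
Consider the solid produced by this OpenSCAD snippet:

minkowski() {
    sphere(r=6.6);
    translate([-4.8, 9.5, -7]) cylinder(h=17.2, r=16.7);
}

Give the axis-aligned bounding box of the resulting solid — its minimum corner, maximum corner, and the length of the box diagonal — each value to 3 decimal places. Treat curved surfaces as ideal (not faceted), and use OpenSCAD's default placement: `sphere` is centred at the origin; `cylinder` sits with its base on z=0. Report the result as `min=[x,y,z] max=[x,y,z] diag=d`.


A = translate([-4.8, 9.5, -7]) cylinder(h=17.2, r=16.7) → bbox [-21.5,-7.2,-7] .. [11.9,26.2,10.2]
B = sphere(r=6.6) → bbox [-6.6,-6.6,-6.6] .. [6.6,6.6,6.6]
lo = A.lo+B.lo = [-21.5-6.6, -7.2-6.6, -7-6.6] = [-28.100,-13.800,-13.600]
hi = A.hi+B.hi = [11.9+6.6, 26.2+6.6, 10.2+6.6] = [18.500,32.800,16.800]
diag = √(46.6²+46.6²+30.4²) = √5267.28 = 72.576

min=[-28.100,-13.800,-13.600] max=[18.500,32.800,16.800] diag=72.576


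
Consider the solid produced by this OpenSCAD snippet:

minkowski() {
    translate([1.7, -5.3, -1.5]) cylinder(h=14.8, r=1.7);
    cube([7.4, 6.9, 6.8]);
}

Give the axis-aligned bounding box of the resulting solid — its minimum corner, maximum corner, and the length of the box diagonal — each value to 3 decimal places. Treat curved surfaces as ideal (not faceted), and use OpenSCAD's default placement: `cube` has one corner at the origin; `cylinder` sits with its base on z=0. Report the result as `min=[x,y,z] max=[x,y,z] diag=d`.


min=[0.000,-7.000,-1.500] max=[10.800,3.300,20.100] diag=26.254

A = translate([1.7, -5.3, -1.5]) cylinder(h=14.8, r=1.7) → bbox [0,-7,-1.5] .. [3.4,-3.6,13.3]
B = cube([7.4, 6.9, 6.8]) → bbox [0,0,0] .. [7.4,6.9,6.8]
lo = A.lo+B.lo = [0+0, -7+0, -1.5+0] = [0.000,-7.000,-1.500]
hi = A.hi+B.hi = [3.4+7.4, -3.6+6.9, 13.3+6.8] = [10.800,3.300,20.100]
diag = √(10.8²+10.3²+21.6²) = √689.29 = 26.254


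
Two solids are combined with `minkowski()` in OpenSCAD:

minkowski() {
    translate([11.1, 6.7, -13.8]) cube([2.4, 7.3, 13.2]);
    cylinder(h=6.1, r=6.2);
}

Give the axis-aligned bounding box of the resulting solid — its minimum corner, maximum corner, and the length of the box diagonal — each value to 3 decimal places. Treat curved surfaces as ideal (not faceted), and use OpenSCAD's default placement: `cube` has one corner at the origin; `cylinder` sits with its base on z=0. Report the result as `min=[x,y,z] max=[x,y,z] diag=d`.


min=[4.900,0.500,-13.800] max=[19.700,20.200,5.500] diag=31.299

A = translate([11.1, 6.7, -13.8]) cube([2.4, 7.3, 13.2]) → bbox [11.1,6.7,-13.8] .. [13.5,14,-0.6]
B = cylinder(h=6.1, r=6.2) → bbox [-6.2,-6.2,0] .. [6.2,6.2,6.1]
lo = A.lo+B.lo = [11.1-6.2, 6.7-6.2, -13.8+0] = [4.900,0.500,-13.800]
hi = A.hi+B.hi = [13.5+6.2, 14+6.2, -0.6+6.1] = [19.700,20.200,5.500]
diag = √(14.8²+19.7²+19.3²) = √979.62 = 31.299


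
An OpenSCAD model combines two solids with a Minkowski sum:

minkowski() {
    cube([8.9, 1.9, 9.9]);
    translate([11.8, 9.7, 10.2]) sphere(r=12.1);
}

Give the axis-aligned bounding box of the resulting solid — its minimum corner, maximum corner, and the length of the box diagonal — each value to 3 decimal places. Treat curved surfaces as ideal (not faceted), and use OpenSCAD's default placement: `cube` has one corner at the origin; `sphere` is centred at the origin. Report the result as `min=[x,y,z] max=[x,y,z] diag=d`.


min=[-0.300,-2.400,-1.900] max=[32.800,23.700,32.200] diag=54.218

A = translate([11.8, 9.7, 10.2]) sphere(r=12.1) → bbox [-0.3,-2.4,-1.9] .. [23.9,21.8,22.3]
B = cube([8.9, 1.9, 9.9]) → bbox [0,0,0] .. [8.9,1.9,9.9]
lo = A.lo+B.lo = [-0.3+0, -2.4+0, -1.9+0] = [-0.300,-2.400,-1.900]
hi = A.hi+B.hi = [23.9+8.9, 21.8+1.9, 22.3+9.9] = [32.800,23.700,32.200]
diag = √(33.1²+26.1²+34.1²) = √2939.63 = 54.218


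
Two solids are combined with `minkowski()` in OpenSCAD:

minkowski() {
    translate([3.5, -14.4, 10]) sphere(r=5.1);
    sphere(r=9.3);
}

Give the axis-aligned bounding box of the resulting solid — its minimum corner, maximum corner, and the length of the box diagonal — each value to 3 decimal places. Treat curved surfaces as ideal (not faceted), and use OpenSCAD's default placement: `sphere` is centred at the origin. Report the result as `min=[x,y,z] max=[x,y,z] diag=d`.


min=[-10.900,-28.800,-4.400] max=[17.900,0.000,24.400] diag=49.883

A = translate([3.5, -14.4, 10]) sphere(r=5.1) → bbox [-1.6,-19.5,4.9] .. [8.6,-9.3,15.1]
B = sphere(r=9.3) → bbox [-9.3,-9.3,-9.3] .. [9.3,9.3,9.3]
lo = A.lo+B.lo = [-1.6-9.3, -19.5-9.3, 4.9-9.3] = [-10.900,-28.800,-4.400]
hi = A.hi+B.hi = [8.6+9.3, -9.3+9.3, 15.1+9.3] = [17.900,0.000,24.400]
diag = √(28.8²+28.8²+28.8²) = √2488.32 = 49.883


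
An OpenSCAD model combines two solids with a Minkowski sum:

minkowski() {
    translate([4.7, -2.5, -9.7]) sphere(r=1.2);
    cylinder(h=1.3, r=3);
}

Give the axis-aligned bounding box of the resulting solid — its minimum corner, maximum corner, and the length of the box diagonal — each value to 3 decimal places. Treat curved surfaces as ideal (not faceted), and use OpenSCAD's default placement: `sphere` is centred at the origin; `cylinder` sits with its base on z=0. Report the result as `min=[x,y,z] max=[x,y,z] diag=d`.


min=[0.500,-6.700,-10.900] max=[8.900,1.700,-7.200] diag=12.442

A = translate([4.7, -2.5, -9.7]) sphere(r=1.2) → bbox [3.5,-3.7,-10.9] .. [5.9,-1.3,-8.5]
B = cylinder(h=1.3, r=3) → bbox [-3,-3,0] .. [3,3,1.3]
lo = A.lo+B.lo = [3.5-3, -3.7-3, -10.9+0] = [0.500,-6.700,-10.900]
hi = A.hi+B.hi = [5.9+3, -1.3+3, -8.5+1.3] = [8.900,1.700,-7.200]
diag = √(8.4²+8.4²+3.7²) = √154.81 = 12.442


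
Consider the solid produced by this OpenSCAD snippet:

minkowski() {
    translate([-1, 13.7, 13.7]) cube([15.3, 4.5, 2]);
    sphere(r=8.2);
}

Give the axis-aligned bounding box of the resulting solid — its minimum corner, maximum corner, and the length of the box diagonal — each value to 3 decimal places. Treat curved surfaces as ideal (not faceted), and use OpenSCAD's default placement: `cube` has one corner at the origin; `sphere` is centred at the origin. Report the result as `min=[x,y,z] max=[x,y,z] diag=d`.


A = translate([-1, 13.7, 13.7]) cube([15.3, 4.5, 2]) → bbox [-1,13.7,13.7] .. [14.3,18.2,15.7]
B = sphere(r=8.2) → bbox [-8.2,-8.2,-8.2] .. [8.2,8.2,8.2]
lo = A.lo+B.lo = [-1-8.2, 13.7-8.2, 13.7-8.2] = [-9.200,5.500,5.500]
hi = A.hi+B.hi = [14.3+8.2, 18.2+8.2, 15.7+8.2] = [22.500,26.400,23.900]
diag = √(31.7²+20.9²+18.4²) = √1780.26 = 42.193

min=[-9.200,5.500,5.500] max=[22.500,26.400,23.900] diag=42.193


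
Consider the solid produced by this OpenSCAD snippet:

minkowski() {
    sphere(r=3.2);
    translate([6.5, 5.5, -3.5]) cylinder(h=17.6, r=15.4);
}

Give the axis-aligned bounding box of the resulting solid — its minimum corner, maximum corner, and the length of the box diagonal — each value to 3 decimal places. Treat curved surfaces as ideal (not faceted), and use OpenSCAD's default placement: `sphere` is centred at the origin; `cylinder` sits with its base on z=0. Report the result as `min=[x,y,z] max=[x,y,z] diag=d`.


min=[-12.100,-13.100,-6.700] max=[25.100,24.100,17.300] diag=57.825

A = translate([6.5, 5.5, -3.5]) cylinder(h=17.6, r=15.4) → bbox [-8.9,-9.9,-3.5] .. [21.9,20.9,14.1]
B = sphere(r=3.2) → bbox [-3.2,-3.2,-3.2] .. [3.2,3.2,3.2]
lo = A.lo+B.lo = [-8.9-3.2, -9.9-3.2, -3.5-3.2] = [-12.100,-13.100,-6.700]
hi = A.hi+B.hi = [21.9+3.2, 20.9+3.2, 14.1+3.2] = [25.100,24.100,17.300]
diag = √(37.2²+37.2²+24²) = √3343.68 = 57.825


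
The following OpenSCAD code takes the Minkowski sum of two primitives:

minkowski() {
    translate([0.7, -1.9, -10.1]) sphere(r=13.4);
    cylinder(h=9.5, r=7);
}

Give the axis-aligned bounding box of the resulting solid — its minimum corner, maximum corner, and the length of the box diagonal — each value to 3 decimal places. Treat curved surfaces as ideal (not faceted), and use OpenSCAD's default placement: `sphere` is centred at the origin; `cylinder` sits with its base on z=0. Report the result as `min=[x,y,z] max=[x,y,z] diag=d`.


min=[-19.700,-22.300,-23.500] max=[21.100,18.500,12.800] diag=68.169

A = translate([0.7, -1.9, -10.1]) sphere(r=13.4) → bbox [-12.7,-15.3,-23.5] .. [14.1,11.5,3.3]
B = cylinder(h=9.5, r=7) → bbox [-7,-7,0] .. [7,7,9.5]
lo = A.lo+B.lo = [-12.7-7, -15.3-7, -23.5+0] = [-19.700,-22.300,-23.500]
hi = A.hi+B.hi = [14.1+7, 11.5+7, 3.3+9.5] = [21.100,18.500,12.800]
diag = √(40.8²+40.8²+36.3²) = √4646.97 = 68.169


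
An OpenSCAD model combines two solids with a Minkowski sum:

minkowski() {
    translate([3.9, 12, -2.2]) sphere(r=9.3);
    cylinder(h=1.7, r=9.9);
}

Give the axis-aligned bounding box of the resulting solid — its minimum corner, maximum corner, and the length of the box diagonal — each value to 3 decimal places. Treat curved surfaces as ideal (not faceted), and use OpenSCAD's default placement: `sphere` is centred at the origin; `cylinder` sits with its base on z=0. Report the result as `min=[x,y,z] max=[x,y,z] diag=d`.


A = translate([3.9, 12, -2.2]) sphere(r=9.3) → bbox [-5.4,2.7,-11.5] .. [13.2,21.3,7.1]
B = cylinder(h=1.7, r=9.9) → bbox [-9.9,-9.9,0] .. [9.9,9.9,1.7]
lo = A.lo+B.lo = [-5.4-9.9, 2.7-9.9, -11.5+0] = [-15.300,-7.200,-11.500]
hi = A.hi+B.hi = [13.2+9.9, 21.3+9.9, 7.1+1.7] = [23.100,31.200,8.800]
diag = √(38.4²+38.4²+20.3²) = √3361.21 = 57.976

min=[-15.300,-7.200,-11.500] max=[23.100,31.200,8.800] diag=57.976


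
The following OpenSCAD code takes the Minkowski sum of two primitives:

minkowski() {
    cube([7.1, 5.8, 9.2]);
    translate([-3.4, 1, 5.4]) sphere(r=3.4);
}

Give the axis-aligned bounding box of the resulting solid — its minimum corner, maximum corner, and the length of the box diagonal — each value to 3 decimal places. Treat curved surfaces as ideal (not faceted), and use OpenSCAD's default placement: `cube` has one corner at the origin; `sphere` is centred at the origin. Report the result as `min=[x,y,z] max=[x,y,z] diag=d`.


A = translate([-3.4, 1, 5.4]) sphere(r=3.4) → bbox [-6.8,-2.4,2] .. [0,4.4,8.8]
B = cube([7.1, 5.8, 9.2]) → bbox [0,0,0] .. [7.1,5.8,9.2]
lo = A.lo+B.lo = [-6.8+0, -2.4+0, 2+0] = [-6.800,-2.400,2.000]
hi = A.hi+B.hi = [0+7.1, 4.4+5.8, 8.8+9.2] = [7.100,10.200,18.000]
diag = √(13.9²+12.6²+16²) = √607.97 = 24.657

min=[-6.800,-2.400,2.000] max=[7.100,10.200,18.000] diag=24.657


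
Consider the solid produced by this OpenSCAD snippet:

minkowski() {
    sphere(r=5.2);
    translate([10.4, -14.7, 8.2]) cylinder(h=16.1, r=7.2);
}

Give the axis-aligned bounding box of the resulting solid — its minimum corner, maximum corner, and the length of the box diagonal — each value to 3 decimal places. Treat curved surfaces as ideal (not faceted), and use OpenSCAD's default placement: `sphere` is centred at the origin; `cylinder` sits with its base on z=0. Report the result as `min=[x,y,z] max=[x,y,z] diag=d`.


min=[-2.000,-27.100,3.000] max=[22.800,-2.300,29.500] diag=43.958

A = translate([10.4, -14.7, 8.2]) cylinder(h=16.1, r=7.2) → bbox [3.2,-21.9,8.2] .. [17.6,-7.5,24.3]
B = sphere(r=5.2) → bbox [-5.2,-5.2,-5.2] .. [5.2,5.2,5.2]
lo = A.lo+B.lo = [3.2-5.2, -21.9-5.2, 8.2-5.2] = [-2.000,-27.100,3.000]
hi = A.hi+B.hi = [17.6+5.2, -7.5+5.2, 24.3+5.2] = [22.800,-2.300,29.500]
diag = √(24.8²+24.8²+26.5²) = √1932.33 = 43.958


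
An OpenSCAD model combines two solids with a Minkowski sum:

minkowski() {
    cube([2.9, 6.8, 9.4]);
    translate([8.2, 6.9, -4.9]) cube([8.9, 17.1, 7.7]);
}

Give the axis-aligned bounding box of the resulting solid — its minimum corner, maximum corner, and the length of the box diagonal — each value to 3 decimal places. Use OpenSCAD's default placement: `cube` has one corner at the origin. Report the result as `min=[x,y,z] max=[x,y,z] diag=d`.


A = translate([8.2, 6.9, -4.9]) cube([8.9, 17.1, 7.7]) → bbox [8.2,6.9,-4.9] .. [17.1,24,2.8]
B = cube([2.9, 6.8, 9.4]) → bbox [0,0,0] .. [2.9,6.8,9.4]
lo = A.lo+B.lo = [8.2+0, 6.9+0, -4.9+0] = [8.200,6.900,-4.900]
hi = A.hi+B.hi = [17.1+2.9, 24+6.8, 2.8+9.4] = [20.000,30.800,12.200]
diag = √(11.8²+23.9²+17.1²) = √1002.86 = 31.668

min=[8.200,6.900,-4.900] max=[20.000,30.800,12.200] diag=31.668


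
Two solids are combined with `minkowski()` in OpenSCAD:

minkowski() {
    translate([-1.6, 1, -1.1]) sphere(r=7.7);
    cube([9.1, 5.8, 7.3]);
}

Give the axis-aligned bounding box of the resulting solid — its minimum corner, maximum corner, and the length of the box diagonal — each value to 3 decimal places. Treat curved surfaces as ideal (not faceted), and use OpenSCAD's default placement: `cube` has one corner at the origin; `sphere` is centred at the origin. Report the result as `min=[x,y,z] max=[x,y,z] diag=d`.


A = translate([-1.6, 1, -1.1]) sphere(r=7.7) → bbox [-9.3,-6.7,-8.8] .. [6.1,8.7,6.6]
B = cube([9.1, 5.8, 7.3]) → bbox [0,0,0] .. [9.1,5.8,7.3]
lo = A.lo+B.lo = [-9.3+0, -6.7+0, -8.8+0] = [-9.300,-6.700,-8.800]
hi = A.hi+B.hi = [6.1+9.1, 8.7+5.8, 6.6+7.3] = [15.200,14.500,13.900]
diag = √(24.5²+21.2²+22.7²) = √1564.98 = 39.560

min=[-9.300,-6.700,-8.800] max=[15.200,14.500,13.900] diag=39.560


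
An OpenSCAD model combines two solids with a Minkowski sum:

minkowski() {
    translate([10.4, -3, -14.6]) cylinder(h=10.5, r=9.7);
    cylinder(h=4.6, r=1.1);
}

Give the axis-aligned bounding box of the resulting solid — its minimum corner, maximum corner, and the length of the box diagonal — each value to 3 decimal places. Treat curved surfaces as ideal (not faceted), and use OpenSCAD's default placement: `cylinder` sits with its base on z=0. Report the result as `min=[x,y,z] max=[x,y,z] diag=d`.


A = translate([10.4, -3, -14.6]) cylinder(h=10.5, r=9.7) → bbox [0.7,-12.7,-14.6] .. [20.1,6.7,-4.1]
B = cylinder(h=4.6, r=1.1) → bbox [-1.1,-1.1,0] .. [1.1,1.1,4.6]
lo = A.lo+B.lo = [0.7-1.1, -12.7-1.1, -14.6+0] = [-0.400,-13.800,-14.600]
hi = A.hi+B.hi = [20.1+1.1, 6.7+1.1, -4.1+4.6] = [21.200,7.800,0.500]
diag = √(21.6²+21.6²+15.1²) = √1161.13 = 34.075

min=[-0.400,-13.800,-14.600] max=[21.200,7.800,0.500] diag=34.075


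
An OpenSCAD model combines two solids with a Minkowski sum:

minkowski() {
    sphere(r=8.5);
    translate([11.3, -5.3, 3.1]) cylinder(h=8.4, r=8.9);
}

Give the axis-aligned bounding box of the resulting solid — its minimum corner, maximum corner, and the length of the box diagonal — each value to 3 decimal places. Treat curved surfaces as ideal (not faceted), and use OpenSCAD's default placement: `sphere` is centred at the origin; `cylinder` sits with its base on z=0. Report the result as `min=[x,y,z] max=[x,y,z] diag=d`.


A = translate([11.3, -5.3, 3.1]) cylinder(h=8.4, r=8.9) → bbox [2.4,-14.2,3.1] .. [20.2,3.6,11.5]
B = sphere(r=8.5) → bbox [-8.5,-8.5,-8.5] .. [8.5,8.5,8.5]
lo = A.lo+B.lo = [2.4-8.5, -14.2-8.5, 3.1-8.5] = [-6.100,-22.700,-5.400]
hi = A.hi+B.hi = [20.2+8.5, 3.6+8.5, 11.5+8.5] = [28.700,12.100,20.000]
diag = √(34.8²+34.8²+25.4²) = √3067.24 = 55.383

min=[-6.100,-22.700,-5.400] max=[28.700,12.100,20.000] diag=55.383


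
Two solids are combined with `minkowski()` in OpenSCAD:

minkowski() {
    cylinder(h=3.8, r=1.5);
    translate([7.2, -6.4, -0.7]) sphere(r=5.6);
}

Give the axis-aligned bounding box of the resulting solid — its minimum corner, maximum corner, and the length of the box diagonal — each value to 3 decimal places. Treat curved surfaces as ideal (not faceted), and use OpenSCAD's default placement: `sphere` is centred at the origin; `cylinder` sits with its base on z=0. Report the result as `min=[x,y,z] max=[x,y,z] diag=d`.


A = translate([7.2, -6.4, -0.7]) sphere(r=5.6) → bbox [1.6,-12,-6.3] .. [12.8,-0.8,4.9]
B = cylinder(h=3.8, r=1.5) → bbox [-1.5,-1.5,0] .. [1.5,1.5,3.8]
lo = A.lo+B.lo = [1.6-1.5, -12-1.5, -6.3+0] = [0.100,-13.500,-6.300]
hi = A.hi+B.hi = [12.8+1.5, -0.8+1.5, 4.9+3.8] = [14.300,0.700,8.700]
diag = √(14.2²+14.2²+15²) = √628.28 = 25.066

min=[0.100,-13.500,-6.300] max=[14.300,0.700,8.700] diag=25.066


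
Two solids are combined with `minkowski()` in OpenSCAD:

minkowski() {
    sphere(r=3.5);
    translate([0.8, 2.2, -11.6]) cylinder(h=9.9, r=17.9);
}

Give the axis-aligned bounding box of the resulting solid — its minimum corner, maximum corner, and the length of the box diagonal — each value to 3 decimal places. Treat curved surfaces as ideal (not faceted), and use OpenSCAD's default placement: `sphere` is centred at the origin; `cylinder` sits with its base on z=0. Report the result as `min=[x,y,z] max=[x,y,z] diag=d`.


min=[-20.600,-19.200,-15.100] max=[22.200,23.600,1.800] diag=62.843

A = translate([0.8, 2.2, -11.6]) cylinder(h=9.9, r=17.9) → bbox [-17.1,-15.7,-11.6] .. [18.7,20.1,-1.7]
B = sphere(r=3.5) → bbox [-3.5,-3.5,-3.5] .. [3.5,3.5,3.5]
lo = A.lo+B.lo = [-17.1-3.5, -15.7-3.5, -11.6-3.5] = [-20.600,-19.200,-15.100]
hi = A.hi+B.hi = [18.7+3.5, 20.1+3.5, -1.7+3.5] = [22.200,23.600,1.800]
diag = √(42.8²+42.8²+16.9²) = √3949.29 = 62.843


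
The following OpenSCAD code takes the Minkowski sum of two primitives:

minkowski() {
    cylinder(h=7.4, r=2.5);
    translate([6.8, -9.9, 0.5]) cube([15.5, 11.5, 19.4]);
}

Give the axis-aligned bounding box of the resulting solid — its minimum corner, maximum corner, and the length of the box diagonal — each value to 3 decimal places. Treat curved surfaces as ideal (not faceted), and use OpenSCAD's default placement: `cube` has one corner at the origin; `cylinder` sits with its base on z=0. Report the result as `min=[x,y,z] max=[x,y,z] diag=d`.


min=[4.300,-12.400,0.500] max=[24.800,4.100,27.300] diag=37.560

A = translate([6.8, -9.9, 0.5]) cube([15.5, 11.5, 19.4]) → bbox [6.8,-9.9,0.5] .. [22.3,1.6,19.9]
B = cylinder(h=7.4, r=2.5) → bbox [-2.5,-2.5,0] .. [2.5,2.5,7.4]
lo = A.lo+B.lo = [6.8-2.5, -9.9-2.5, 0.5+0] = [4.300,-12.400,0.500]
hi = A.hi+B.hi = [22.3+2.5, 1.6+2.5, 19.9+7.4] = [24.800,4.100,27.300]
diag = √(20.5²+16.5²+26.8²) = √1410.74 = 37.560


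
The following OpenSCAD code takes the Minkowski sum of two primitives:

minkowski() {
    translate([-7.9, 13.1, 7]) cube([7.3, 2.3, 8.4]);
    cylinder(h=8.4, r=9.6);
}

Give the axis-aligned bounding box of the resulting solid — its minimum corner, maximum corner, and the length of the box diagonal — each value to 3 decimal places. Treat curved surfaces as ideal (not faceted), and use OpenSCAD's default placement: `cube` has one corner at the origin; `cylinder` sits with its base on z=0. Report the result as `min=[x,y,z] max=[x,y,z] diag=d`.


min=[-17.500,3.500,7.000] max=[9.000,25.000,23.800] diag=38.036

A = translate([-7.9, 13.1, 7]) cube([7.3, 2.3, 8.4]) → bbox [-7.9,13.1,7] .. [-0.6,15.4,15.4]
B = cylinder(h=8.4, r=9.6) → bbox [-9.6,-9.6,0] .. [9.6,9.6,8.4]
lo = A.lo+B.lo = [-7.9-9.6, 13.1-9.6, 7+0] = [-17.500,3.500,7.000]
hi = A.hi+B.hi = [-0.6+9.6, 15.4+9.6, 15.4+8.4] = [9.000,25.000,23.800]
diag = √(26.5²+21.5²+16.8²) = √1446.74 = 38.036


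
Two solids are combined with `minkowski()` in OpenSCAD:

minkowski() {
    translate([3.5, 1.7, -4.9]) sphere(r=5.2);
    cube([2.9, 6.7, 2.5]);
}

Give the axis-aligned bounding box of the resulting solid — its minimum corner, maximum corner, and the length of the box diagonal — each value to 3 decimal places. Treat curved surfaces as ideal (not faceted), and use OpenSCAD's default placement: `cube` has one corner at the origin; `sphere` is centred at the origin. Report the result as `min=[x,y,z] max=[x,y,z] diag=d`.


A = translate([3.5, 1.7, -4.9]) sphere(r=5.2) → bbox [-1.7,-3.5,-10.1] .. [8.7,6.9,0.3]
B = cube([2.9, 6.7, 2.5]) → bbox [0,0,0] .. [2.9,6.7,2.5]
lo = A.lo+B.lo = [-1.7+0, -3.5+0, -10.1+0] = [-1.700,-3.500,-10.100]
hi = A.hi+B.hi = [8.7+2.9, 6.9+6.7, 0.3+2.5] = [11.600,13.600,2.800]
diag = √(13.3²+17.1²+12.9²) = √635.71 = 25.213

min=[-1.700,-3.500,-10.100] max=[11.600,13.600,2.800] diag=25.213


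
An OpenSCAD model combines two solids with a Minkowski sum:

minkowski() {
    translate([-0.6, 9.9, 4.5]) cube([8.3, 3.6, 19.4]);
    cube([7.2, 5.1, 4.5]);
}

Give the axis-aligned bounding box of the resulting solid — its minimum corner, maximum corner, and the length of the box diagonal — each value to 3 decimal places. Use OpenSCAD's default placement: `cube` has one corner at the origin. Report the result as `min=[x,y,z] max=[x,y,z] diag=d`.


A = translate([-0.6, 9.9, 4.5]) cube([8.3, 3.6, 19.4]) → bbox [-0.6,9.9,4.5] .. [7.7,13.5,23.9]
B = cube([7.2, 5.1, 4.5]) → bbox [0,0,0] .. [7.2,5.1,4.5]
lo = A.lo+B.lo = [-0.6+0, 9.9+0, 4.5+0] = [-0.600,9.900,4.500]
hi = A.hi+B.hi = [7.7+7.2, 13.5+5.1, 23.9+4.5] = [14.900,18.600,28.400]
diag = √(15.5²+8.7²+23.9²) = √887.15 = 29.785

min=[-0.600,9.900,4.500] max=[14.900,18.600,28.400] diag=29.785


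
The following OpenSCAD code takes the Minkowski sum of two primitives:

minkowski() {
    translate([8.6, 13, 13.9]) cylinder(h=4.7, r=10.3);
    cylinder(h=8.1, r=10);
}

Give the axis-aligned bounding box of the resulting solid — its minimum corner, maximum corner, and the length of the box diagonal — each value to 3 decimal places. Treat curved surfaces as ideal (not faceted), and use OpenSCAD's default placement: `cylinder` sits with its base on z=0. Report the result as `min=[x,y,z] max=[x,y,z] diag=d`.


A = translate([8.6, 13, 13.9]) cylinder(h=4.7, r=10.3) → bbox [-1.7,2.7,13.9] .. [18.9,23.3,18.6]
B = cylinder(h=8.1, r=10) → bbox [-10,-10,0] .. [10,10,8.1]
lo = A.lo+B.lo = [-1.7-10, 2.7-10, 13.9+0] = [-11.700,-7.300,13.900]
hi = A.hi+B.hi = [18.9+10, 23.3+10, 18.6+8.1] = [28.900,33.300,26.700]
diag = √(40.6²+40.6²+12.8²) = √3460.56 = 58.827

min=[-11.700,-7.300,13.900] max=[28.900,33.300,26.700] diag=58.827


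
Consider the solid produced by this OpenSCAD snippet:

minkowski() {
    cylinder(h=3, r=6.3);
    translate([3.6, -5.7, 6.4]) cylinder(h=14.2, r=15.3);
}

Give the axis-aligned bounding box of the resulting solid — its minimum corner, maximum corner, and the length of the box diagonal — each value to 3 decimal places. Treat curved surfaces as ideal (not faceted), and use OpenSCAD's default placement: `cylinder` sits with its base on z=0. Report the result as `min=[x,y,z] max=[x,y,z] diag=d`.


min=[-18.000,-27.300,6.400] max=[25.200,15.900,23.600] diag=63.469

A = translate([3.6, -5.7, 6.4]) cylinder(h=14.2, r=15.3) → bbox [-11.7,-21,6.4] .. [18.9,9.6,20.6]
B = cylinder(h=3, r=6.3) → bbox [-6.3,-6.3,0] .. [6.3,6.3,3]
lo = A.lo+B.lo = [-11.7-6.3, -21-6.3, 6.4+0] = [-18.000,-27.300,6.400]
hi = A.hi+B.hi = [18.9+6.3, 9.6+6.3, 20.6+3] = [25.200,15.900,23.600]
diag = √(43.2²+43.2²+17.2²) = √4028.32 = 63.469


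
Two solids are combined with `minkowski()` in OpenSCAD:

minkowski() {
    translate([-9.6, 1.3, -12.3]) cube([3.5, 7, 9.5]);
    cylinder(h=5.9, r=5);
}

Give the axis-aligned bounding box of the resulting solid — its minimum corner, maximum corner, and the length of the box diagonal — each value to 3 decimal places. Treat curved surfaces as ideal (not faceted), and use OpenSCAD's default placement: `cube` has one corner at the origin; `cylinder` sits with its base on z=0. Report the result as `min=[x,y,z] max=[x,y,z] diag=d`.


min=[-14.600,-3.700,-12.300] max=[-1.100,13.300,3.100] diag=26.616

A = translate([-9.6, 1.3, -12.3]) cube([3.5, 7, 9.5]) → bbox [-9.6,1.3,-12.3] .. [-6.1,8.3,-2.8]
B = cylinder(h=5.9, r=5) → bbox [-5,-5,0] .. [5,5,5.9]
lo = A.lo+B.lo = [-9.6-5, 1.3-5, -12.3+0] = [-14.600,-3.700,-12.300]
hi = A.hi+B.hi = [-6.1+5, 8.3+5, -2.8+5.9] = [-1.100,13.300,3.100]
diag = √(13.5²+17²+15.4²) = √708.41 = 26.616


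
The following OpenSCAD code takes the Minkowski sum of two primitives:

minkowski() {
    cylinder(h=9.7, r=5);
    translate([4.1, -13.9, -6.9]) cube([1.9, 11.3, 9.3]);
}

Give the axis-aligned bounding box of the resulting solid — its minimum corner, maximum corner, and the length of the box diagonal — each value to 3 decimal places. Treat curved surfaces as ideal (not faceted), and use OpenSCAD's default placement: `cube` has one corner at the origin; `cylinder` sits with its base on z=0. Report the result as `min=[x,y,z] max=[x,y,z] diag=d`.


A = translate([4.1, -13.9, -6.9]) cube([1.9, 11.3, 9.3]) → bbox [4.1,-13.9,-6.9] .. [6,-2.6,2.4]
B = cylinder(h=9.7, r=5) → bbox [-5,-5,0] .. [5,5,9.7]
lo = A.lo+B.lo = [4.1-5, -13.9-5, -6.9+0] = [-0.900,-18.900,-6.900]
hi = A.hi+B.hi = [6+5, -2.6+5, 2.4+9.7] = [11.000,2.400,12.100]
diag = √(11.9²+21.3²+19²) = √956.3 = 30.924

min=[-0.900,-18.900,-6.900] max=[11.000,2.400,12.100] diag=30.924


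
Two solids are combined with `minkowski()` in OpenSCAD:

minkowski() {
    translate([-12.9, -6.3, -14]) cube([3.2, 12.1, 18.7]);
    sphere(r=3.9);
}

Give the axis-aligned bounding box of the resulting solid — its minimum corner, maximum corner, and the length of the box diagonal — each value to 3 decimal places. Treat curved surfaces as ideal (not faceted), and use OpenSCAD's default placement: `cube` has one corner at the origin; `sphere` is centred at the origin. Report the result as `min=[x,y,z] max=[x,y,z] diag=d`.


A = translate([-12.9, -6.3, -14]) cube([3.2, 12.1, 18.7]) → bbox [-12.9,-6.3,-14] .. [-9.7,5.8,4.7]
B = sphere(r=3.9) → bbox [-3.9,-3.9,-3.9] .. [3.9,3.9,3.9]
lo = A.lo+B.lo = [-12.9-3.9, -6.3-3.9, -14-3.9] = [-16.800,-10.200,-17.900]
hi = A.hi+B.hi = [-9.7+3.9, 5.8+3.9, 4.7+3.9] = [-5.800,9.700,8.600]
diag = √(11²+19.9²+26.5²) = √1219.26 = 34.918

min=[-16.800,-10.200,-17.900] max=[-5.800,9.700,8.600] diag=34.918


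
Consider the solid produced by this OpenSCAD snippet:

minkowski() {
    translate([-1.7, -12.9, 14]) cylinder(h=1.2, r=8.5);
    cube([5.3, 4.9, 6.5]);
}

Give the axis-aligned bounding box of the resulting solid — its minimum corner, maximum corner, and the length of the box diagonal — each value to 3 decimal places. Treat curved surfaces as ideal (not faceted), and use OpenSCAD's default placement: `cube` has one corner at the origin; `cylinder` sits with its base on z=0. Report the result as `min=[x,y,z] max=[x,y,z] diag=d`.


min=[-10.200,-21.400,14.000] max=[12.100,0.500,21.700] diag=32.190

A = translate([-1.7, -12.9, 14]) cylinder(h=1.2, r=8.5) → bbox [-10.2,-21.4,14] .. [6.8,-4.4,15.2]
B = cube([5.3, 4.9, 6.5]) → bbox [0,0,0] .. [5.3,4.9,6.5]
lo = A.lo+B.lo = [-10.2+0, -21.4+0, 14+0] = [-10.200,-21.400,14.000]
hi = A.hi+B.hi = [6.8+5.3, -4.4+4.9, 15.2+6.5] = [12.100,0.500,21.700]
diag = √(22.3²+21.9²+7.7²) = √1036.19 = 32.190


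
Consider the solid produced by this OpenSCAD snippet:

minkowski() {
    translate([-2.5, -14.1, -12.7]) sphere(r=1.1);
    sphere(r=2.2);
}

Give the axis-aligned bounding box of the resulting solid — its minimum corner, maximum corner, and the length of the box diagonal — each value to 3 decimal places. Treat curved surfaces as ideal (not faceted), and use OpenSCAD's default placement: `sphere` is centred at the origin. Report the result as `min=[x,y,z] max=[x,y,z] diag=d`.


A = translate([-2.5, -14.1, -12.7]) sphere(r=1.1) → bbox [-3.6,-15.2,-13.8] .. [-1.4,-13,-11.6]
B = sphere(r=2.2) → bbox [-2.2,-2.2,-2.2] .. [2.2,2.2,2.2]
lo = A.lo+B.lo = [-3.6-2.2, -15.2-2.2, -13.8-2.2] = [-5.800,-17.400,-16.000]
hi = A.hi+B.hi = [-1.4+2.2, -13+2.2, -11.6+2.2] = [0.800,-10.800,-9.400]
diag = √(6.6²+6.6²+6.6²) = √130.68 = 11.432

min=[-5.800,-17.400,-16.000] max=[0.800,-10.800,-9.400] diag=11.432


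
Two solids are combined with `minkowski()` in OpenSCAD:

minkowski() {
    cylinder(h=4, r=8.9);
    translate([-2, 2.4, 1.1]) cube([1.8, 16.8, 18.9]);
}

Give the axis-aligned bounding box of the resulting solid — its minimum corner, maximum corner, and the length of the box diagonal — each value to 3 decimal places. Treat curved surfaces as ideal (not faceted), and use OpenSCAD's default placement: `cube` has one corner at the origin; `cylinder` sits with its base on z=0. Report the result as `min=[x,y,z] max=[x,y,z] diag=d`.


A = translate([-2, 2.4, 1.1]) cube([1.8, 16.8, 18.9]) → bbox [-2,2.4,1.1] .. [-0.2,19.2,20]
B = cylinder(h=4, r=8.9) → bbox [-8.9,-8.9,0] .. [8.9,8.9,4]
lo = A.lo+B.lo = [-2-8.9, 2.4-8.9, 1.1+0] = [-10.900,-6.500,1.100]
hi = A.hi+B.hi = [-0.2+8.9, 19.2+8.9, 20+4] = [8.700,28.100,24.000]
diag = √(19.6²+34.6²+22.9²) = √2105.73 = 45.888

min=[-10.900,-6.500,1.100] max=[8.700,28.100,24.000] diag=45.888


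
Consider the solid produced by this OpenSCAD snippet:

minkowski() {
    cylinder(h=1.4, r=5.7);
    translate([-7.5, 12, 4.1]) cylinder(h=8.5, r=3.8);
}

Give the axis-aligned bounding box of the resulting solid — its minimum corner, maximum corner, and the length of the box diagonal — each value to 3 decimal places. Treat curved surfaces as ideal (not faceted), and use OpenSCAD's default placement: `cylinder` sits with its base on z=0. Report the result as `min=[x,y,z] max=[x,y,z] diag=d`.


min=[-17.000,2.500,4.100] max=[2.000,21.500,14.000] diag=28.636

A = translate([-7.5, 12, 4.1]) cylinder(h=8.5, r=3.8) → bbox [-11.3,8.2,4.1] .. [-3.7,15.8,12.6]
B = cylinder(h=1.4, r=5.7) → bbox [-5.7,-5.7,0] .. [5.7,5.7,1.4]
lo = A.lo+B.lo = [-11.3-5.7, 8.2-5.7, 4.1+0] = [-17.000,2.500,4.100]
hi = A.hi+B.hi = [-3.7+5.7, 15.8+5.7, 12.6+1.4] = [2.000,21.500,14.000]
diag = √(19²+19²+9.9²) = √820.01 = 28.636


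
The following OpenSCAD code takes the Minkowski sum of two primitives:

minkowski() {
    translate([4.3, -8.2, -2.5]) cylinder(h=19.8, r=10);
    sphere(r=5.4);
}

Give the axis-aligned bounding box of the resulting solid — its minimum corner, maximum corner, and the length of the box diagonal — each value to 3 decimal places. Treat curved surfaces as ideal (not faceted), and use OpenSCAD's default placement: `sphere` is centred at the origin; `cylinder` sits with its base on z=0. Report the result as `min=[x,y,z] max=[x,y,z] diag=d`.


min=[-11.100,-23.600,-7.900] max=[19.700,7.200,22.700] diag=53.232

A = translate([4.3, -8.2, -2.5]) cylinder(h=19.8, r=10) → bbox [-5.7,-18.2,-2.5] .. [14.3,1.8,17.3]
B = sphere(r=5.4) → bbox [-5.4,-5.4,-5.4] .. [5.4,5.4,5.4]
lo = A.lo+B.lo = [-5.7-5.4, -18.2-5.4, -2.5-5.4] = [-11.100,-23.600,-7.900]
hi = A.hi+B.hi = [14.3+5.4, 1.8+5.4, 17.3+5.4] = [19.700,7.200,22.700]
diag = √(30.8²+30.8²+30.6²) = √2833.64 = 53.232


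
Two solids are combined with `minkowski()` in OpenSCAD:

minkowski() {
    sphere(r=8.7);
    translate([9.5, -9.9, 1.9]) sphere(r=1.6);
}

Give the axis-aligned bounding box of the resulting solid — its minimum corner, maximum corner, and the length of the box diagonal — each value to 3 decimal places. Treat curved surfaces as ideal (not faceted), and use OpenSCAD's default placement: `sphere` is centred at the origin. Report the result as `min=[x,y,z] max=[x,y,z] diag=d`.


A = translate([9.5, -9.9, 1.9]) sphere(r=1.6) → bbox [7.9,-11.5,0.3] .. [11.1,-8.3,3.5]
B = sphere(r=8.7) → bbox [-8.7,-8.7,-8.7] .. [8.7,8.7,8.7]
lo = A.lo+B.lo = [7.9-8.7, -11.5-8.7, 0.3-8.7] = [-0.800,-20.200,-8.400]
hi = A.hi+B.hi = [11.1+8.7, -8.3+8.7, 3.5+8.7] = [19.800,0.400,12.200]
diag = √(20.6²+20.6²+20.6²) = √1273.08 = 35.680

min=[-0.800,-20.200,-8.400] max=[19.800,0.400,12.200] diag=35.680


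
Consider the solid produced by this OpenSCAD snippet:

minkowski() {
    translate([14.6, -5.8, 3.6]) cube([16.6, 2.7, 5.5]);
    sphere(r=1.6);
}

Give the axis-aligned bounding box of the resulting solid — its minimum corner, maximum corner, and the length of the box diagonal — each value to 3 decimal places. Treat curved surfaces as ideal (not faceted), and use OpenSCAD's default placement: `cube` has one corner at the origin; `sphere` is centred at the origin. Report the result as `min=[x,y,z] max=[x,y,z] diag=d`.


A = translate([14.6, -5.8, 3.6]) cube([16.6, 2.7, 5.5]) → bbox [14.6,-5.8,3.6] .. [31.2,-3.1,9.1]
B = sphere(r=1.6) → bbox [-1.6,-1.6,-1.6] .. [1.6,1.6,1.6]
lo = A.lo+B.lo = [14.6-1.6, -5.8-1.6, 3.6-1.6] = [13.000,-7.400,2.000]
hi = A.hi+B.hi = [31.2+1.6, -3.1+1.6, 9.1+1.6] = [32.800,-1.500,10.700]
diag = √(19.8²+5.9²+8.7²) = √502.54 = 22.417

min=[13.000,-7.400,2.000] max=[32.800,-1.500,10.700] diag=22.417


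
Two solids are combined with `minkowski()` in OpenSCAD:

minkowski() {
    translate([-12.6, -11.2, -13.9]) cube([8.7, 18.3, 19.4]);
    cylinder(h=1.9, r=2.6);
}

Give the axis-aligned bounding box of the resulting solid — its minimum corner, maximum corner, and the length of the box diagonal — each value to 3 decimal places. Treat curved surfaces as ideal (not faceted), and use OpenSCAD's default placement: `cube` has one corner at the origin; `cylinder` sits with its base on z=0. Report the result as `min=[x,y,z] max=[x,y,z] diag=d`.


A = translate([-12.6, -11.2, -13.9]) cube([8.7, 18.3, 19.4]) → bbox [-12.6,-11.2,-13.9] .. [-3.9,7.1,5.5]
B = cylinder(h=1.9, r=2.6) → bbox [-2.6,-2.6,0] .. [2.6,2.6,1.9]
lo = A.lo+B.lo = [-12.6-2.6, -11.2-2.6, -13.9+0] = [-15.200,-13.800,-13.900]
hi = A.hi+B.hi = [-3.9+2.6, 7.1+2.6, 5.5+1.9] = [-1.300,9.700,7.400]
diag = √(13.9²+23.5²+21.3²) = √1199.15 = 34.629

min=[-15.200,-13.800,-13.900] max=[-1.300,9.700,7.400] diag=34.629


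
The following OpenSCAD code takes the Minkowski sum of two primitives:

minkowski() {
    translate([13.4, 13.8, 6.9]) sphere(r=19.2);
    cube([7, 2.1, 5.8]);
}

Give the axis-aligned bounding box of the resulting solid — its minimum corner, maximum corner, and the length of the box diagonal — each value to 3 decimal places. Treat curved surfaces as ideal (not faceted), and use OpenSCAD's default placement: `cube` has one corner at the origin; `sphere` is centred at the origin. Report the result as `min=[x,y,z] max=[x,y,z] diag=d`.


A = translate([13.4, 13.8, 6.9]) sphere(r=19.2) → bbox [-5.8,-5.4,-12.3] .. [32.6,33,26.1]
B = cube([7, 2.1, 5.8]) → bbox [0,0,0] .. [7,2.1,5.8]
lo = A.lo+B.lo = [-5.8+0, -5.4+0, -12.3+0] = [-5.800,-5.400,-12.300]
hi = A.hi+B.hi = [32.6+7, 33+2.1, 26.1+5.8] = [39.600,35.100,31.900]
diag = √(45.4²+40.5²+44.2²) = √5655.05 = 75.200

min=[-5.800,-5.400,-12.300] max=[39.600,35.100,31.900] diag=75.200
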